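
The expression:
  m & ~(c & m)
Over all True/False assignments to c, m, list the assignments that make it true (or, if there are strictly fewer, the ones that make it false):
is true only for:
  c=False, m=True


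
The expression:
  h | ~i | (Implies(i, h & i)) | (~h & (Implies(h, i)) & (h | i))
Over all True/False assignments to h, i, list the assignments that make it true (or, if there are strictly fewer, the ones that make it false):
is always true.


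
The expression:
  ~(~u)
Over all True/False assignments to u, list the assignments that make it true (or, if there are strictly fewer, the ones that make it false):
is true only for:
  u=True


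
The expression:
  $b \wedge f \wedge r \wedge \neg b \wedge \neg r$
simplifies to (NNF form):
$\text{False}$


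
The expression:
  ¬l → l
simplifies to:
l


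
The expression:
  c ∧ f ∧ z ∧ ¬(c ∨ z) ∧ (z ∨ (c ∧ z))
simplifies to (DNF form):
False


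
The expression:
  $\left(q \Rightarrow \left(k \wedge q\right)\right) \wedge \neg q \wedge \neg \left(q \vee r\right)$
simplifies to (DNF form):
$\neg q \wedge \neg r$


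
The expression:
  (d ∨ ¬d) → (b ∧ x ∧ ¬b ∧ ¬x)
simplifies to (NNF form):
False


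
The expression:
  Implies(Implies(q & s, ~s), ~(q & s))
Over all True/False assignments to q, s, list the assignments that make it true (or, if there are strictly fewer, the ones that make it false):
is always true.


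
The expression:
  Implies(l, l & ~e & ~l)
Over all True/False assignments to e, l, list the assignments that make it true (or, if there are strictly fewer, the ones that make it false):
is true only for:
  e=False, l=False;
  e=True, l=False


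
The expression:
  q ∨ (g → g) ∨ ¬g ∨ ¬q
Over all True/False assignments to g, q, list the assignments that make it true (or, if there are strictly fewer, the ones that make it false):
is always true.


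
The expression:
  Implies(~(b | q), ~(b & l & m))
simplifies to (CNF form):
True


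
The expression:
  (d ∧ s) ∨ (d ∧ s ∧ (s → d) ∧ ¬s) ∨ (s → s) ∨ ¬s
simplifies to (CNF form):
True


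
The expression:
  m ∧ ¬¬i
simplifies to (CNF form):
i ∧ m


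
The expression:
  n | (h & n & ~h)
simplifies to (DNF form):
n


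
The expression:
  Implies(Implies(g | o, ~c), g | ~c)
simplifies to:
g | o | ~c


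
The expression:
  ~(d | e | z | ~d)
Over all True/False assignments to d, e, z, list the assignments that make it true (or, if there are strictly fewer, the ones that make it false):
is never true.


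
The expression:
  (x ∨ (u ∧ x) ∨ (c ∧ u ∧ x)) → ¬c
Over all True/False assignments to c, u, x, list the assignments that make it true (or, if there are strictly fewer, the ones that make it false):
is false only for:
  c=True, u=False, x=True;
  c=True, u=True, x=True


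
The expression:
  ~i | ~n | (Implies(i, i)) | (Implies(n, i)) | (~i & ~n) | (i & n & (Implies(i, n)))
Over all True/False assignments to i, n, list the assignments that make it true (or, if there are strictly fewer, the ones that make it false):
is always true.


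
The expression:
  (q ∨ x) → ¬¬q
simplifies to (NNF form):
q ∨ ¬x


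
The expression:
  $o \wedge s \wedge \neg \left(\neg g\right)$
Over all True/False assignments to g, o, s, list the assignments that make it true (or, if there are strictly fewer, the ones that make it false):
is true only for:
  g=True, o=True, s=True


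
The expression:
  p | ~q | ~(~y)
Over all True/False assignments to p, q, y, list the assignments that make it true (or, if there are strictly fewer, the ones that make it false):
is false only for:
  p=False, q=True, y=False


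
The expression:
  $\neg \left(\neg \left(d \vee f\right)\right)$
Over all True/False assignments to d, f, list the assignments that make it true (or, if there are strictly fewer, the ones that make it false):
is false only for:
  d=False, f=False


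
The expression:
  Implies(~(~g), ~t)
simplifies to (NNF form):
~g | ~t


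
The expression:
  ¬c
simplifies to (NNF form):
¬c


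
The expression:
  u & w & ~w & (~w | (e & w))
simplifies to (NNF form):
False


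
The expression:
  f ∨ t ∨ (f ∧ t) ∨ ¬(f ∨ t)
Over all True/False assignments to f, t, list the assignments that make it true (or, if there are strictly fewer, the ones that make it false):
is always true.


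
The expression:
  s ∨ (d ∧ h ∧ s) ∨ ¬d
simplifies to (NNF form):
s ∨ ¬d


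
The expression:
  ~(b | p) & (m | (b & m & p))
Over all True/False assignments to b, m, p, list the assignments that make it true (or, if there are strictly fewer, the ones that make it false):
is true only for:
  b=False, m=True, p=False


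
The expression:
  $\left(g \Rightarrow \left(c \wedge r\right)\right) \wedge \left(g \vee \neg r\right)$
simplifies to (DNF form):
$\left(\neg g \wedge \neg r\right) \vee \left(c \wedge g \wedge r\right)$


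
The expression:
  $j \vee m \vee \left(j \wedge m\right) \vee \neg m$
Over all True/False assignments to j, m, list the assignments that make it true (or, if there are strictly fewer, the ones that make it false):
is always true.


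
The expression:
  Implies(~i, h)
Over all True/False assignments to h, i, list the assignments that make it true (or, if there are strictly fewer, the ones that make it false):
is false only for:
  h=False, i=False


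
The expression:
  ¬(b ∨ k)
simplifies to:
¬b ∧ ¬k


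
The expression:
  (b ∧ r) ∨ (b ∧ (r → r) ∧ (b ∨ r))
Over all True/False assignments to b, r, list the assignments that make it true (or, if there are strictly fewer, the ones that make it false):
is true only for:
  b=True, r=False;
  b=True, r=True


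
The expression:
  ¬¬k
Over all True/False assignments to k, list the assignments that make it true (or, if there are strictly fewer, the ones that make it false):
is true only for:
  k=True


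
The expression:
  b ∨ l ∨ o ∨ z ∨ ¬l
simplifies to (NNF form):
True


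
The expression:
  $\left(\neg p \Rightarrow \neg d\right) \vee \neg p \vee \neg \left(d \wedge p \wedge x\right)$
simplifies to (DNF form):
$\text{True}$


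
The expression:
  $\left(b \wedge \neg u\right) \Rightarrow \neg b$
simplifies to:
$u \vee \neg b$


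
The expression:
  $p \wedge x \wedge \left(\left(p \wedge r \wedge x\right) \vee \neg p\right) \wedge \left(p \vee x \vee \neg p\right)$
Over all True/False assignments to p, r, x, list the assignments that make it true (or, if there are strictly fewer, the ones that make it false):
is true only for:
  p=True, r=True, x=True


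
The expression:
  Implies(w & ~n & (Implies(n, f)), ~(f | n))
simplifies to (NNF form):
n | ~f | ~w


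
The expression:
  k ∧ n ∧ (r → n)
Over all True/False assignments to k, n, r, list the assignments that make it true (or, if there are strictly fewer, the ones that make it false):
is true only for:
  k=True, n=True, r=False;
  k=True, n=True, r=True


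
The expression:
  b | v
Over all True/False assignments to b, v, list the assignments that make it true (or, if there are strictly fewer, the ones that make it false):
is false only for:
  b=False, v=False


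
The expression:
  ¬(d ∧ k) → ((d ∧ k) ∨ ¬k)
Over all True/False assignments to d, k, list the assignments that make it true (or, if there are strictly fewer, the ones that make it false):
is false only for:
  d=False, k=True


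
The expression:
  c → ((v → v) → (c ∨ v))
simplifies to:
True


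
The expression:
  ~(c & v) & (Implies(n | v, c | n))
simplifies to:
~v | (n & ~c)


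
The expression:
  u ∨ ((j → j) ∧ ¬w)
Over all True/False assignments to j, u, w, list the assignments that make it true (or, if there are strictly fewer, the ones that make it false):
is false only for:
  j=False, u=False, w=True;
  j=True, u=False, w=True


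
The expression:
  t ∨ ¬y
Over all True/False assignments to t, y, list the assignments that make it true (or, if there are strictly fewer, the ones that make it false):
is false only for:
  t=False, y=True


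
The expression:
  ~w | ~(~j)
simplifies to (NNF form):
j | ~w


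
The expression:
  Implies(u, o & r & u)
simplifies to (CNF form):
(o | ~u) & (r | ~u)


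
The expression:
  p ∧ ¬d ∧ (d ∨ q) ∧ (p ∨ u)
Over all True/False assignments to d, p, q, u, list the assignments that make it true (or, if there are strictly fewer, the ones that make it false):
is true only for:
  d=False, p=True, q=True, u=False;
  d=False, p=True, q=True, u=True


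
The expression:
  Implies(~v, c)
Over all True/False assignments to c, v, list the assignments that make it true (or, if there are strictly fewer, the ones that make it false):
is false only for:
  c=False, v=False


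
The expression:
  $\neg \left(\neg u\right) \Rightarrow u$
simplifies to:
$\text{True}$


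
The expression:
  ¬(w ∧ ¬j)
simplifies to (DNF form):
j ∨ ¬w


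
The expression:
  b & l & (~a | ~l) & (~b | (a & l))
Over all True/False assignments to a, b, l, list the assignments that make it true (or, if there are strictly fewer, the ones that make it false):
is never true.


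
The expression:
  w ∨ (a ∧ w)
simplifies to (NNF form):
w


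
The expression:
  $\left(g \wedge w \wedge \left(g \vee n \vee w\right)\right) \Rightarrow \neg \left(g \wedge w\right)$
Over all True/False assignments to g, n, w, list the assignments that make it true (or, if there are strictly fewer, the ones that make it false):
is false only for:
  g=True, n=False, w=True;
  g=True, n=True, w=True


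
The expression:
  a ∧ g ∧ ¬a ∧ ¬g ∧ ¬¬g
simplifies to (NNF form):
False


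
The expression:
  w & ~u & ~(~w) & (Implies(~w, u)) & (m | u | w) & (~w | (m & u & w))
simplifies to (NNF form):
False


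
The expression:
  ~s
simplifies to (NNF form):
~s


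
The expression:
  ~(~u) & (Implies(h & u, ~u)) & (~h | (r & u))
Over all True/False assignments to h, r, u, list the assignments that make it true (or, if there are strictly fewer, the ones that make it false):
is true only for:
  h=False, r=False, u=True;
  h=False, r=True, u=True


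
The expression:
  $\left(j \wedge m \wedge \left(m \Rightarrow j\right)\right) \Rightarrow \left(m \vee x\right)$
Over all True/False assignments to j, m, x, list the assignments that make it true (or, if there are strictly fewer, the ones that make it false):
is always true.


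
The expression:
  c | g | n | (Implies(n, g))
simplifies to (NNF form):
True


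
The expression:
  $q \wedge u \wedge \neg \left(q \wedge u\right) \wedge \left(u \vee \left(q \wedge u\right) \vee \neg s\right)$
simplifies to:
$\text{False}$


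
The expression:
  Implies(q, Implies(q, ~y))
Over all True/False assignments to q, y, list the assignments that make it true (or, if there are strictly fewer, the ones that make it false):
is false only for:
  q=True, y=True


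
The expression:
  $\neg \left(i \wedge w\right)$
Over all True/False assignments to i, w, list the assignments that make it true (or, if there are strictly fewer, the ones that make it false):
is false only for:
  i=True, w=True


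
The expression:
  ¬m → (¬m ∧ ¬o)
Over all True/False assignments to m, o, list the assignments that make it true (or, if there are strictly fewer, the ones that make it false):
is false only for:
  m=False, o=True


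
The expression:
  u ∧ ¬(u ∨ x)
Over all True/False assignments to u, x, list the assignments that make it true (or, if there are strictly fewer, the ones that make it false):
is never true.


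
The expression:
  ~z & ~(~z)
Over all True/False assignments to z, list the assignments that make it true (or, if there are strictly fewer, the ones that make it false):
is never true.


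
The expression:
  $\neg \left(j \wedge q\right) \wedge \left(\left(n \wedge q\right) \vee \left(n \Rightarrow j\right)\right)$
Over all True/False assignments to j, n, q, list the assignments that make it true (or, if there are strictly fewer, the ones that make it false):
is false only for:
  j=False, n=True, q=False;
  j=True, n=False, q=True;
  j=True, n=True, q=True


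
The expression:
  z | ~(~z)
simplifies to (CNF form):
z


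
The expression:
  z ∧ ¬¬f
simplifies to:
f ∧ z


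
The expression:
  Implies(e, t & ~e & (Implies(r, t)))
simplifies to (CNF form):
~e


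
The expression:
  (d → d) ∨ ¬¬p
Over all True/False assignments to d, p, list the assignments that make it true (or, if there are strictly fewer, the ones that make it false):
is always true.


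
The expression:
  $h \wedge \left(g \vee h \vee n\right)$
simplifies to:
$h$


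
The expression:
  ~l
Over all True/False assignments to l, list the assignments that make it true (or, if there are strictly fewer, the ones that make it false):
is true only for:
  l=False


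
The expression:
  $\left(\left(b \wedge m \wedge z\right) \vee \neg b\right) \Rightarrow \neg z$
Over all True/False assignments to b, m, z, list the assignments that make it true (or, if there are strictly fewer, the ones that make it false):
is false only for:
  b=False, m=False, z=True;
  b=False, m=True, z=True;
  b=True, m=True, z=True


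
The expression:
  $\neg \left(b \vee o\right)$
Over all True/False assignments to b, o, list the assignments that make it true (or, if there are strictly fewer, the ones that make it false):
is true only for:
  b=False, o=False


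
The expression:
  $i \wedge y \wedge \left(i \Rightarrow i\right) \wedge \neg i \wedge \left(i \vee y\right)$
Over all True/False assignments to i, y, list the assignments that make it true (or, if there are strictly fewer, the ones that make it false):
is never true.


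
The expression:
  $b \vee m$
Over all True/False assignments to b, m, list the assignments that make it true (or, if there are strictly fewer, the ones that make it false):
is false only for:
  b=False, m=False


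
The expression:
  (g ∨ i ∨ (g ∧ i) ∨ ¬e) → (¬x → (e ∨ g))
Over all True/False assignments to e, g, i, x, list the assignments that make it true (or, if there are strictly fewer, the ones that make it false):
is false only for:
  e=False, g=False, i=False, x=False;
  e=False, g=False, i=True, x=False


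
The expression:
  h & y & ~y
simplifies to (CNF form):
False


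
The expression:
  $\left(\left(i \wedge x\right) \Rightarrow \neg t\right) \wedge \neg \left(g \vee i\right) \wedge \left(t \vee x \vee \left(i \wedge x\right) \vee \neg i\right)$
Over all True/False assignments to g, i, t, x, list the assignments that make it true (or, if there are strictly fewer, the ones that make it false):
is true only for:
  g=False, i=False, t=False, x=False;
  g=False, i=False, t=False, x=True;
  g=False, i=False, t=True, x=False;
  g=False, i=False, t=True, x=True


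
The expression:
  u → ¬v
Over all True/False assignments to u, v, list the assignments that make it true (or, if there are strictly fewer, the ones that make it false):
is false only for:
  u=True, v=True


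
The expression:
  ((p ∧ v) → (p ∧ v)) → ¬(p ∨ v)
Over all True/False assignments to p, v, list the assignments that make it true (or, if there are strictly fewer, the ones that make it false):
is true only for:
  p=False, v=False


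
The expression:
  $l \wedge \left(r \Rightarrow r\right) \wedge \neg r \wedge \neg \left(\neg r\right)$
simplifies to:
$\text{False}$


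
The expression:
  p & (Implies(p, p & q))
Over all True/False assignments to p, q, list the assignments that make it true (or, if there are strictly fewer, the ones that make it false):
is true only for:
  p=True, q=True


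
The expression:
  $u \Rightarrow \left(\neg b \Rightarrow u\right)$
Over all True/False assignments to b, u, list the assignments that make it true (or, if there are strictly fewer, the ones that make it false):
is always true.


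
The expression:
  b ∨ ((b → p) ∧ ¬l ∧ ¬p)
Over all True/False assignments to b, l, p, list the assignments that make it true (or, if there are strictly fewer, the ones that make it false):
is false only for:
  b=False, l=False, p=True;
  b=False, l=True, p=False;
  b=False, l=True, p=True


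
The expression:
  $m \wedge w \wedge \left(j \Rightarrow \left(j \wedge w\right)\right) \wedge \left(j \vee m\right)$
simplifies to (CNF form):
$m \wedge w$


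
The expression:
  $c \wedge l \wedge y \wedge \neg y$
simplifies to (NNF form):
$\text{False}$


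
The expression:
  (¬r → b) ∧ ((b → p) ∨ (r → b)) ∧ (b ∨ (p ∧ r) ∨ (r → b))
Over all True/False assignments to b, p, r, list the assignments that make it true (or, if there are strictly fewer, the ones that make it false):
is false only for:
  b=False, p=False, r=False;
  b=False, p=False, r=True;
  b=False, p=True, r=False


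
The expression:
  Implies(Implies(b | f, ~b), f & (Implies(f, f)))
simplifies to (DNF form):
b | f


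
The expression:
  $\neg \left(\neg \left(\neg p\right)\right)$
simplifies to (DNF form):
$\neg p$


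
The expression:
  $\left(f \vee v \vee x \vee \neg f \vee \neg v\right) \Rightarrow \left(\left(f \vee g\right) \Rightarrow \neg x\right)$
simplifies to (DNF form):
$\left(\neg f \wedge \neg g\right) \vee \neg x$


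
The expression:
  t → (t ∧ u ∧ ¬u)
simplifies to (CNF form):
¬t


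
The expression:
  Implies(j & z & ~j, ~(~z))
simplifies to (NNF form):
True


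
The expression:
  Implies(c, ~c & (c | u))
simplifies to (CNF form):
~c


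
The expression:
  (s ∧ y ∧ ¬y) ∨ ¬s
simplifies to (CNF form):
¬s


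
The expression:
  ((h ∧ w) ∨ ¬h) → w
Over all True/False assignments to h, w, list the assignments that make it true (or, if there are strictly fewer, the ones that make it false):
is false only for:
  h=False, w=False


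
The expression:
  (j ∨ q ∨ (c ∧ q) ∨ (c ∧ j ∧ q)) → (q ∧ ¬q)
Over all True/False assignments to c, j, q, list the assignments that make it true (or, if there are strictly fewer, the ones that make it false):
is true only for:
  c=False, j=False, q=False;
  c=True, j=False, q=False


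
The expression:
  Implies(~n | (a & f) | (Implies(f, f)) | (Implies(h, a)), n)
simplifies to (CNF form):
n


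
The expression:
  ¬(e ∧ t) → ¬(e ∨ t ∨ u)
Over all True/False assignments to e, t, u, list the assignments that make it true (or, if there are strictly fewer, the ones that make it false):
is true only for:
  e=False, t=False, u=False;
  e=True, t=True, u=False;
  e=True, t=True, u=True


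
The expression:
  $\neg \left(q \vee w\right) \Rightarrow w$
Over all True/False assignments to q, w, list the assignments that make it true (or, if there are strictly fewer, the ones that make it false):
is false only for:
  q=False, w=False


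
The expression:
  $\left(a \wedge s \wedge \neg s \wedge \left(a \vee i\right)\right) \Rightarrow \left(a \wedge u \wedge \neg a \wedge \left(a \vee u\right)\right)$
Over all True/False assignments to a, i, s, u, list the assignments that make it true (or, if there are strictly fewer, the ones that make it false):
is always true.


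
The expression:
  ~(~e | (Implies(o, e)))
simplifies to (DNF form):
False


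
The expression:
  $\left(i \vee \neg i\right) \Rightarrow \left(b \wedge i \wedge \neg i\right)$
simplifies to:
$\text{False}$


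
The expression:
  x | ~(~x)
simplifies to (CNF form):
x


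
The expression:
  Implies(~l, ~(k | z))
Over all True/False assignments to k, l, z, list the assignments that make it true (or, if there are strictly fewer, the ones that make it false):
is false only for:
  k=False, l=False, z=True;
  k=True, l=False, z=False;
  k=True, l=False, z=True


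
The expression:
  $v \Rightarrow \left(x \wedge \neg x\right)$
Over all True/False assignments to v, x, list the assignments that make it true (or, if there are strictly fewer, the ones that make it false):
is true only for:
  v=False, x=False;
  v=False, x=True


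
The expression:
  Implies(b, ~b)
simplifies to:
~b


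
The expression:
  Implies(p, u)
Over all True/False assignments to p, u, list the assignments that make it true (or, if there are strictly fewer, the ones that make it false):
is false only for:
  p=True, u=False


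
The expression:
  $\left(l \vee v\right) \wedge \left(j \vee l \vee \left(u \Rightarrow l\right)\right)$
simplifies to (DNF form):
$l \vee \left(j \wedge v\right) \vee \left(v \wedge \neg u\right)$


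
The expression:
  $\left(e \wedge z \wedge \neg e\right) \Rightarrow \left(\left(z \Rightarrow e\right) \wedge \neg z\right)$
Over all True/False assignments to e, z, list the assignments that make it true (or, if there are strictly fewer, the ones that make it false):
is always true.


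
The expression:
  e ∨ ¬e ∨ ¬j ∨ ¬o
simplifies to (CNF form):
True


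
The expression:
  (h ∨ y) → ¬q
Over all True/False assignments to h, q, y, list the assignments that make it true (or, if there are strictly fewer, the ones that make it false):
is false only for:
  h=False, q=True, y=True;
  h=True, q=True, y=False;
  h=True, q=True, y=True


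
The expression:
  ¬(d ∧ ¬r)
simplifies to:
r ∨ ¬d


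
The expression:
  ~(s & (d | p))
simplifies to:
~s | (~d & ~p)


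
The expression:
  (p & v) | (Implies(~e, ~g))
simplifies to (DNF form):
e | ~g | (p & v)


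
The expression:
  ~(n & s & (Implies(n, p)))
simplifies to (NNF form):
~n | ~p | ~s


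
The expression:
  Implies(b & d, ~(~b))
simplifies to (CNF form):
True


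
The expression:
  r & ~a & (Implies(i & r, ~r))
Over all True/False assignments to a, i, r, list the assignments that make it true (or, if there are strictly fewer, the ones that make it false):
is true only for:
  a=False, i=False, r=True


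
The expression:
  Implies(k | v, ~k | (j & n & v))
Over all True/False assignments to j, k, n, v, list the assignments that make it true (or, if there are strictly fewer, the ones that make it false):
is false only for:
  j=False, k=True, n=False, v=False;
  j=False, k=True, n=False, v=True;
  j=False, k=True, n=True, v=False;
  j=False, k=True, n=True, v=True;
  j=True, k=True, n=False, v=False;
  j=True, k=True, n=False, v=True;
  j=True, k=True, n=True, v=False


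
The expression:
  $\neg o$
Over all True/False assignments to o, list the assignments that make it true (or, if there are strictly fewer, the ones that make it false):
is true only for:
  o=False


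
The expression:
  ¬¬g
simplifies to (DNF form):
g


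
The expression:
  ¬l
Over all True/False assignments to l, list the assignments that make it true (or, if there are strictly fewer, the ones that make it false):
is true only for:
  l=False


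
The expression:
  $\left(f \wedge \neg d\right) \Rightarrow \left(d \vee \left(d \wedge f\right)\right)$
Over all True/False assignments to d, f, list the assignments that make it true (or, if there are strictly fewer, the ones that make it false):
is false only for:
  d=False, f=True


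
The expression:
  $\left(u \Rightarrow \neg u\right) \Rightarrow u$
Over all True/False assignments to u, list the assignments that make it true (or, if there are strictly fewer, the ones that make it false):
is true only for:
  u=True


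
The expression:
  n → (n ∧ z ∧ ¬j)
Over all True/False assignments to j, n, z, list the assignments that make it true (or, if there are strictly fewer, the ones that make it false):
is false only for:
  j=False, n=True, z=False;
  j=True, n=True, z=False;
  j=True, n=True, z=True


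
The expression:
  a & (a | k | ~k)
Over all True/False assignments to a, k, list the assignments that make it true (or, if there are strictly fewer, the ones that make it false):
is true only for:
  a=True, k=False;
  a=True, k=True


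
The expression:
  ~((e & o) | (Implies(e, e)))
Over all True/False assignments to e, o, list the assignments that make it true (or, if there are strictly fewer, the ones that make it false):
is never true.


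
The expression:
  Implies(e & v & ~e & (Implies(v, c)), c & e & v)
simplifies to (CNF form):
True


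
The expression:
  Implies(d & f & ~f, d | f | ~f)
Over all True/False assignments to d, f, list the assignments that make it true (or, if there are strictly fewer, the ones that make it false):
is always true.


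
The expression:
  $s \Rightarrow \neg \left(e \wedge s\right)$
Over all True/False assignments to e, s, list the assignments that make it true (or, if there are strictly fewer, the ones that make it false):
is false only for:
  e=True, s=True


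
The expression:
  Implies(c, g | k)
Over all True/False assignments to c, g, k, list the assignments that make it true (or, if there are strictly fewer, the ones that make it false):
is false only for:
  c=True, g=False, k=False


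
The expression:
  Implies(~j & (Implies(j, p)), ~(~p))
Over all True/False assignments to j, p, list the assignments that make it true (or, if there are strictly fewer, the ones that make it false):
is false only for:
  j=False, p=False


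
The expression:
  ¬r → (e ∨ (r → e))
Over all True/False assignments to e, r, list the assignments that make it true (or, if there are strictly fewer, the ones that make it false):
is always true.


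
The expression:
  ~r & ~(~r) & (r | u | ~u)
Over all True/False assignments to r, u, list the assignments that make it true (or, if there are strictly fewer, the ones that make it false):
is never true.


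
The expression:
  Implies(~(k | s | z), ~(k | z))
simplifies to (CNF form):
True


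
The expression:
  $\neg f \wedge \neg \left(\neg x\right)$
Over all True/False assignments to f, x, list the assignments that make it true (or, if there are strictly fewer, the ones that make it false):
is true only for:
  f=False, x=True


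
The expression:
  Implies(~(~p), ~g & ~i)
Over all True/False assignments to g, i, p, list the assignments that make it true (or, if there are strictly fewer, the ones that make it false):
is false only for:
  g=False, i=True, p=True;
  g=True, i=False, p=True;
  g=True, i=True, p=True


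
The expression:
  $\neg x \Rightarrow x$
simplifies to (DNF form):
$x$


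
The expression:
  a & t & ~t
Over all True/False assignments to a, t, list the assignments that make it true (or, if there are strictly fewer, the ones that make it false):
is never true.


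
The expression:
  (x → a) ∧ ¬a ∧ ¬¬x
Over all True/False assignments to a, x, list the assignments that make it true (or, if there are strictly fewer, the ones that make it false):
is never true.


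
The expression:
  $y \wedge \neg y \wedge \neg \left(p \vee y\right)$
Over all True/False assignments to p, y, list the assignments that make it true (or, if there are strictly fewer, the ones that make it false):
is never true.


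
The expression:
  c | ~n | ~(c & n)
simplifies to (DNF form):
True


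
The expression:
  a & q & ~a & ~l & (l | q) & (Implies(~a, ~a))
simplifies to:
False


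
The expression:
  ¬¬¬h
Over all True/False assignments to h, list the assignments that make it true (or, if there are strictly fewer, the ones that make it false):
is true only for:
  h=False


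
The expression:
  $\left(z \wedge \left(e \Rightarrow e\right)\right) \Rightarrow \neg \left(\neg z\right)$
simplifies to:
$\text{True}$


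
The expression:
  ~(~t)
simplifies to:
t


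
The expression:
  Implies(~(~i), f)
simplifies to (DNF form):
f | ~i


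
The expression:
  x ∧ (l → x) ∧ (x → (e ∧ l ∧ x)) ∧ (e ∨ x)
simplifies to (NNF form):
e ∧ l ∧ x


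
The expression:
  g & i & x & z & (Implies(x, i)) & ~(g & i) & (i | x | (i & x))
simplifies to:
False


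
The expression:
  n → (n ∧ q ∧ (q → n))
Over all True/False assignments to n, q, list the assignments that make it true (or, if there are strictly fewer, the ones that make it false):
is false only for:
  n=True, q=False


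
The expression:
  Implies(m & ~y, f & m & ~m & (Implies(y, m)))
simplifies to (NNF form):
y | ~m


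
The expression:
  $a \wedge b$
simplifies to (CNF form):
$a \wedge b$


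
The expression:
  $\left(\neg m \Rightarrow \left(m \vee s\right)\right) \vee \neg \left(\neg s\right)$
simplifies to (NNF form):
$m \vee s$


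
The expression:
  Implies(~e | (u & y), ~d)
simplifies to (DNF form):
~d | (e & ~u) | (e & ~y)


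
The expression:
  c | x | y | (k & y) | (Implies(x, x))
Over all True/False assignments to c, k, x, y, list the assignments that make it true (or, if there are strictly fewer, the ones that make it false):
is always true.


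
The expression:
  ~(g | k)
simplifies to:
~g & ~k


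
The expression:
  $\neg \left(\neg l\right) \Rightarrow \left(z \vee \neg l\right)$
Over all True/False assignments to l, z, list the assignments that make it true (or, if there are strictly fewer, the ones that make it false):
is false only for:
  l=True, z=False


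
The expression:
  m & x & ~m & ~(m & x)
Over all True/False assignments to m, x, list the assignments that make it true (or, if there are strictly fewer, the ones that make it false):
is never true.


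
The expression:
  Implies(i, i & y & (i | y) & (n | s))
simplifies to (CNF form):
(y | ~i) & (n | s | ~i)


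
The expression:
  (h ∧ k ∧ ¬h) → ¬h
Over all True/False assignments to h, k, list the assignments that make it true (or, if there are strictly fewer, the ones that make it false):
is always true.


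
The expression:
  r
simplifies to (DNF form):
r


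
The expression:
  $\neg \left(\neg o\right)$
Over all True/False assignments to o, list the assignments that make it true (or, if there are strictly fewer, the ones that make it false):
is true only for:
  o=True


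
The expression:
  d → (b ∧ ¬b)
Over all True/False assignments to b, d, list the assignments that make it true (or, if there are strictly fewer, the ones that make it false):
is true only for:
  b=False, d=False;
  b=True, d=False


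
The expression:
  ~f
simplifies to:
~f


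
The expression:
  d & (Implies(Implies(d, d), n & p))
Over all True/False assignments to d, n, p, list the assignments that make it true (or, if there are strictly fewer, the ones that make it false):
is true only for:
  d=True, n=True, p=True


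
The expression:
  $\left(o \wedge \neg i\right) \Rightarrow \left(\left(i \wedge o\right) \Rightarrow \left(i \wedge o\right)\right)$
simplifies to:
$\text{True}$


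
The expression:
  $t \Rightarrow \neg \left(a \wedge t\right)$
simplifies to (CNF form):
$\neg a \vee \neg t$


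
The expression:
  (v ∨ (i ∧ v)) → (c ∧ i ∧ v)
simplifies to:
(c ∧ i) ∨ ¬v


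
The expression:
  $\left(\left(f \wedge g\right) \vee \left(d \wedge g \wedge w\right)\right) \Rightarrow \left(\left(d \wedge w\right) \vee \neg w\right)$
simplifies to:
$d \vee \neg f \vee \neg g \vee \neg w$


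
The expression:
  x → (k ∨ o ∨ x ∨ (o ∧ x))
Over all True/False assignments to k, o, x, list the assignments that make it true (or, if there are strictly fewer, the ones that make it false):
is always true.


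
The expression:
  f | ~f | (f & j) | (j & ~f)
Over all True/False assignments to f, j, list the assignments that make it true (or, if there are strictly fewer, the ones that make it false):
is always true.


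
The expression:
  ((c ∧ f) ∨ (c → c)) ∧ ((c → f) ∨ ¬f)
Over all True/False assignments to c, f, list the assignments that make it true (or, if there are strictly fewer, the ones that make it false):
is always true.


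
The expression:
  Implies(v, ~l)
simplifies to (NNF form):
~l | ~v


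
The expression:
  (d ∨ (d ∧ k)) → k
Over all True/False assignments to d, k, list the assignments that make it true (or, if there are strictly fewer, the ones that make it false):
is false only for:
  d=True, k=False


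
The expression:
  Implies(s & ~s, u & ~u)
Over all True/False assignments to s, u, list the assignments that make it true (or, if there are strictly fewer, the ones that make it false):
is always true.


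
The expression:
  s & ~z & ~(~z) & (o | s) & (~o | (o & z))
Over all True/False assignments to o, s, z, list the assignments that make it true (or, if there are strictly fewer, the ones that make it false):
is never true.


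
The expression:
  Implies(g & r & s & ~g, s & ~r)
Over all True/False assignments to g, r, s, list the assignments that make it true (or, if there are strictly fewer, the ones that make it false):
is always true.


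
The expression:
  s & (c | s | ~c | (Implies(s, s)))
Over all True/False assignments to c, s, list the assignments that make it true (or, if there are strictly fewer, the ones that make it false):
is true only for:
  c=False, s=True;
  c=True, s=True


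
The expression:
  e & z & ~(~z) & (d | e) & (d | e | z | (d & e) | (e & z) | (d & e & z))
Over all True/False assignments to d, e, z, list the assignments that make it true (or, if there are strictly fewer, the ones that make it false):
is true only for:
  d=False, e=True, z=True;
  d=True, e=True, z=True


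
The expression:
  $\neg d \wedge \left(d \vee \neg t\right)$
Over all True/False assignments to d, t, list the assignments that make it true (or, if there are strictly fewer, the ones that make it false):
is true only for:
  d=False, t=False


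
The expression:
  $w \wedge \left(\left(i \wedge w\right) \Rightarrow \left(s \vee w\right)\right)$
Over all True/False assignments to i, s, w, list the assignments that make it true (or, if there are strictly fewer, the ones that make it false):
is true only for:
  i=False, s=False, w=True;
  i=False, s=True, w=True;
  i=True, s=False, w=True;
  i=True, s=True, w=True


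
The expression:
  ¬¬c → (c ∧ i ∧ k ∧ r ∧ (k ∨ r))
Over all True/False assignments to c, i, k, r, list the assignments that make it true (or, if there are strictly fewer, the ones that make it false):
is false only for:
  c=True, i=False, k=False, r=False;
  c=True, i=False, k=False, r=True;
  c=True, i=False, k=True, r=False;
  c=True, i=False, k=True, r=True;
  c=True, i=True, k=False, r=False;
  c=True, i=True, k=False, r=True;
  c=True, i=True, k=True, r=False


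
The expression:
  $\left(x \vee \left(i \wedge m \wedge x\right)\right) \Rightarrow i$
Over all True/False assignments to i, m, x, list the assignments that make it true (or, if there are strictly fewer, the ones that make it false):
is false only for:
  i=False, m=False, x=True;
  i=False, m=True, x=True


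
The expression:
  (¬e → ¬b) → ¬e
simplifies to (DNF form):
¬e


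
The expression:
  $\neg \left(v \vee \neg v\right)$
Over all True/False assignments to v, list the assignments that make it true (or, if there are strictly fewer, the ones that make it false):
is never true.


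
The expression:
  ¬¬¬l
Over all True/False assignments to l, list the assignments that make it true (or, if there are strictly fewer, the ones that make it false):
is true only for:
  l=False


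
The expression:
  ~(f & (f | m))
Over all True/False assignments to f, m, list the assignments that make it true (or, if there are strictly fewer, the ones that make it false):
is true only for:
  f=False, m=False;
  f=False, m=True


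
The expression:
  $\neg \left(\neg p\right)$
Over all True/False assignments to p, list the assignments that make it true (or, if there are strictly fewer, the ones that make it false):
is true only for:
  p=True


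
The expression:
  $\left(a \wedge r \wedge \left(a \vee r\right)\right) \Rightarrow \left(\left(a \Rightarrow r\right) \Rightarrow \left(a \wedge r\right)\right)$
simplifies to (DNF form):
$\text{True}$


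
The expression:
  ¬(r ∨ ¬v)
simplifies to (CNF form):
v ∧ ¬r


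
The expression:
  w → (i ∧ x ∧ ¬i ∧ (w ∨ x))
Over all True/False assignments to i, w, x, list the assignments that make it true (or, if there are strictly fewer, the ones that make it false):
is true only for:
  i=False, w=False, x=False;
  i=False, w=False, x=True;
  i=True, w=False, x=False;
  i=True, w=False, x=True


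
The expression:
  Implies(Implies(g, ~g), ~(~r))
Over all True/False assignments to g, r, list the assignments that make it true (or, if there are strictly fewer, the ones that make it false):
is false only for:
  g=False, r=False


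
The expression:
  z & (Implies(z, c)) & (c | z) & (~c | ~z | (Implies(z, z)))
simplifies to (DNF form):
c & z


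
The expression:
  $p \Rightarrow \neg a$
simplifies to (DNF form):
$\neg a \vee \neg p$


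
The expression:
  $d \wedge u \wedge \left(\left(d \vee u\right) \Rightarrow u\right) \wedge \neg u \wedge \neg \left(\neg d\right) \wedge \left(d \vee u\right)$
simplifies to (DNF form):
$\text{False}$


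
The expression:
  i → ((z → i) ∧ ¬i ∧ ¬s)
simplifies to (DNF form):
¬i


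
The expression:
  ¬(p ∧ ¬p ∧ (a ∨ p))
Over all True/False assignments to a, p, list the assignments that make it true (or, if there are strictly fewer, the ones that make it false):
is always true.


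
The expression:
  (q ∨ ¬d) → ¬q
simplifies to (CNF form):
¬q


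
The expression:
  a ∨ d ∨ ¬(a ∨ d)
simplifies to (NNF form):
True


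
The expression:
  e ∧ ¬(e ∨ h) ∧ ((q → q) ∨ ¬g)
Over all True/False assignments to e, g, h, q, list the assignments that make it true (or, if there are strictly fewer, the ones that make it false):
is never true.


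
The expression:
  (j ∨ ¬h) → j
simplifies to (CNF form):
h ∨ j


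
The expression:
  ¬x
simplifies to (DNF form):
¬x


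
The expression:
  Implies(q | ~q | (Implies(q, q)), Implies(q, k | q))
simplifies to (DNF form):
True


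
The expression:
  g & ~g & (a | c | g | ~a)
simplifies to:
False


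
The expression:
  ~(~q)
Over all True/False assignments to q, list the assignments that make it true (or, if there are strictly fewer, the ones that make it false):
is true only for:
  q=True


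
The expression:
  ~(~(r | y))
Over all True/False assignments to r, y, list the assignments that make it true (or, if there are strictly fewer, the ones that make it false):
is false only for:
  r=False, y=False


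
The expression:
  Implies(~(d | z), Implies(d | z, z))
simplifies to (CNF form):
True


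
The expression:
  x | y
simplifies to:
x | y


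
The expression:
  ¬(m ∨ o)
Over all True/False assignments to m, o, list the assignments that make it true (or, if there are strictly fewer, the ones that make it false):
is true only for:
  m=False, o=False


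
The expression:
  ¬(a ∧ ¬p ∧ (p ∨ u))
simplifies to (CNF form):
p ∨ ¬a ∨ ¬u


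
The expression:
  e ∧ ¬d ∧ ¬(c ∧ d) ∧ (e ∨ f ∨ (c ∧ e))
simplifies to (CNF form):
e ∧ ¬d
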